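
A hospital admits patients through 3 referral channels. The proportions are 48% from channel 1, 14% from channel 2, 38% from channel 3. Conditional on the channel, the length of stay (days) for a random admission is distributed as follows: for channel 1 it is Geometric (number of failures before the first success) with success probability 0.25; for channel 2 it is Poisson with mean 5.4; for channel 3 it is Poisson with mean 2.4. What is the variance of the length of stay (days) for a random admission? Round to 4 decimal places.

Per component, 1: μ=3, E[X²]=21; 2: μ=5.4, E[X²]=34.56; 3: μ=2.4, E[X²]=8.16.
E[X] = 0.48·3 + 0.14·5.4 + 0.38·2.4 = 3.108.
E[X²] = 0.48·21 + 0.14·34.56 + 0.38·8.16 = 18.0192.
Var(X) = E[X²] − (E[X])² = 18.0192 − 9.65966 = 8.35954.

8.3595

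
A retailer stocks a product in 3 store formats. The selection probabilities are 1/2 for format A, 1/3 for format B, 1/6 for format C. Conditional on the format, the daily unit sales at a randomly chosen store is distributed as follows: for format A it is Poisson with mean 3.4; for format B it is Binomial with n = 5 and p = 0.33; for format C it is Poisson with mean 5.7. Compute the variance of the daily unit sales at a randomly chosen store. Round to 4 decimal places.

4.8810

Per component, A: μ=3.4, E[X²]=14.96; B: μ=1.65, E[X²]=3.828; C: μ=5.7, E[X²]=38.19.
E[X] = 0.5·3.4 + 0.333333·1.65 + 0.166667·5.7 = 3.2.
E[X²] = 0.5·14.96 + 0.333333·3.828 + 0.166667·38.19 = 15.121.
Var(X) = E[X²] − (E[X])² = 15.121 − 10.24 = 4.881.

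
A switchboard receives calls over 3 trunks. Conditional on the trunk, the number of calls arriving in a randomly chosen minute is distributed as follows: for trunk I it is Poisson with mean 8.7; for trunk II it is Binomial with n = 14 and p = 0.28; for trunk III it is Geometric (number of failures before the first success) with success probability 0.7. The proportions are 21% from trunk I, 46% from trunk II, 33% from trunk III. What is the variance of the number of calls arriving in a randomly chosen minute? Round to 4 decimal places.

Per component, I: μ=8.7, E[X²]=84.39; II: μ=3.92, E[X²]=18.1888; III: μ=0.428571, E[X²]=0.795918.
E[X] = 0.21·8.7 + 0.46·3.92 + 0.33·0.428571 = 3.77163.
E[X²] = 0.21·84.39 + 0.46·18.1888 + 0.33·0.795918 = 26.3514.
Var(X) = E[X²] − (E[X])² = 26.3514 − 14.2252 = 12.1262.

12.1262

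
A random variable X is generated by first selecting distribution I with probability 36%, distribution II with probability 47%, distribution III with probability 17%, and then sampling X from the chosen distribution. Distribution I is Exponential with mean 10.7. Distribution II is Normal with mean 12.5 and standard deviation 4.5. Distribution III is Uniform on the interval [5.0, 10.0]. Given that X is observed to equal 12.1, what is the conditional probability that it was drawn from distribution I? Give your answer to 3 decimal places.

0.207

Likelihoods f(12.1 | ·): I: 0.0301646; II: 0.0883043; III: 0.
Posterior ∝ prior × likelihood. Numerator for I: 0.36·0.0301646 = 0.0108593.
Normalizing constant: 0.36·0.0301646 + 0.47·0.0883043 + 0.17·0 = 0.0523623.
P(I | observation) = 0.0108593 / 0.0523623 = 0.207387.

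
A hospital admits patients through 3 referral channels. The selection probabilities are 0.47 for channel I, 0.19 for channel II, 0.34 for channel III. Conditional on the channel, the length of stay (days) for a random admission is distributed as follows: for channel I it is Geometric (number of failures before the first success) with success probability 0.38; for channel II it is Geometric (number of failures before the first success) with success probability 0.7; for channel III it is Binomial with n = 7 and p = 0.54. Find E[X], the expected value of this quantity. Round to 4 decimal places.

Component means — I: 1.63158; II: 0.428571; III: 3.78.
E[X] = 0.47·1.63158 + 0.19·0.428571 + 0.34·3.78 = 2.13347.

2.1335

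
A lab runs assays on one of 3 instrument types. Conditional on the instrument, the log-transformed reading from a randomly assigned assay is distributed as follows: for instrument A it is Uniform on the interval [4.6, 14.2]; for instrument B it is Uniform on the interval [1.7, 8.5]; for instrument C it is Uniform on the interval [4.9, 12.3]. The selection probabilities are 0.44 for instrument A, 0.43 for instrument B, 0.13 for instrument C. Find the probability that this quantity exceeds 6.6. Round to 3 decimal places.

0.569

Conditional on each instrument, P(X > 6.6): A: 0.791667; B: 0.279412; C: 0.77027.
By total probability, P(X > 6.6) = 0.44·0.791667 + 0.43·0.279412 + 0.13·0.77027 = 0.568616.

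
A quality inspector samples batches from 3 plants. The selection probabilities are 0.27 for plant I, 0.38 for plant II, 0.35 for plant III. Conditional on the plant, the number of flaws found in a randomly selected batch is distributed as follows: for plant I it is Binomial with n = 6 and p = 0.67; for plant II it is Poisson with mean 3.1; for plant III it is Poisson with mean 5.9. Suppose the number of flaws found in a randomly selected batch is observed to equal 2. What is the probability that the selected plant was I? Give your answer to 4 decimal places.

0.1789

Likelihoods P(X=2 | ·): I: 0.079854; II: 0.216461; III: 0.04768.
Posterior ∝ prior × likelihood. Numerator for I: 0.27·0.079854 = 0.0215606.
Normalizing constant: 0.27·0.079854 + 0.38·0.216461 + 0.35·0.04768 = 0.120504.
P(I | observation) = 0.0215606 / 0.120504 = 0.17892.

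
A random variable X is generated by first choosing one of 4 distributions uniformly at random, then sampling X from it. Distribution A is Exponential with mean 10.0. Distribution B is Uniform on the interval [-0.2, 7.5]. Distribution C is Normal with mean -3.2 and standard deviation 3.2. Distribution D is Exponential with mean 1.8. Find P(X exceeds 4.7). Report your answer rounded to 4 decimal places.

0.2672

Conditional on each component, P(X > 4.7): A: 0.625002; B: 0.363636; C: 0.0067793; D: 0.0734529.
By total probability, P(X > 4.7) = 0.25·0.625002 + 0.25·0.363636 + 0.25·0.0067793 + 0.25·0.0734529 = 0.267218.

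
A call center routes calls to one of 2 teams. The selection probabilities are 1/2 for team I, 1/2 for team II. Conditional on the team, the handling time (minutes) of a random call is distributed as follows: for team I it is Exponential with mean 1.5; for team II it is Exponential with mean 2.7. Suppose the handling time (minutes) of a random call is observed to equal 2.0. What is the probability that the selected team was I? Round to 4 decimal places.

Likelihoods f(2.0 | ·): I: 0.175731; II: 0.176578.
Posterior ∝ prior × likelihood. Numerator for I: 0.5·0.175731 = 0.0878657.
Normalizing constant: 0.5·0.175731 + 0.5·0.176578 = 0.176155.
P(I | observation) = 0.0878657 / 0.176155 = 0.498799.

0.4988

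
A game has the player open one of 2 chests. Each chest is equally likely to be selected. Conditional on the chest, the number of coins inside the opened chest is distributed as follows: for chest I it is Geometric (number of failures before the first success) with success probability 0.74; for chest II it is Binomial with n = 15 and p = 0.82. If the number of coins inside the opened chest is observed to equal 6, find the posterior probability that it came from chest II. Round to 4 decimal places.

0.5690

Likelihoods P(X=6 | ·): I: 0.000228598; II: 0.000301814.
Posterior ∝ prior × likelihood. Numerator for II: 0.5·0.000301814 = 0.000150907.
Normalizing constant: 0.5·0.000228598 + 0.5·0.000301814 = 0.000265206.
P(II | observation) = 0.000150907 / 0.000265206 = 0.569019.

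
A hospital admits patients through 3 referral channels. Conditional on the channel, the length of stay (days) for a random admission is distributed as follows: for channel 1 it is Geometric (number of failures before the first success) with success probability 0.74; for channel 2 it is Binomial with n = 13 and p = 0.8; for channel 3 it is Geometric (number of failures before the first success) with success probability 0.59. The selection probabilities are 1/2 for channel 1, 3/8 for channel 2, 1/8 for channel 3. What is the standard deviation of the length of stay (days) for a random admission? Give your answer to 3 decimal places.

4.952

Per component, 1: μ=0.351351, E[X²]=0.598247; 2: μ=10.4, E[X²]=110.24; 3: μ=0.694915, E[X²]=1.66073.
E[X] = 0.5·0.351351 + 0.375·10.4 + 0.125·0.694915 = 4.16254.
E[X²] = 0.5·0.598247 + 0.375·110.24 + 0.125·1.66073 = 41.8467.
Var(X) = E[X²] − (E[X])² = 41.8467 − 17.3267 = 24.52.
SD(X) = √24.52 = 4.95176.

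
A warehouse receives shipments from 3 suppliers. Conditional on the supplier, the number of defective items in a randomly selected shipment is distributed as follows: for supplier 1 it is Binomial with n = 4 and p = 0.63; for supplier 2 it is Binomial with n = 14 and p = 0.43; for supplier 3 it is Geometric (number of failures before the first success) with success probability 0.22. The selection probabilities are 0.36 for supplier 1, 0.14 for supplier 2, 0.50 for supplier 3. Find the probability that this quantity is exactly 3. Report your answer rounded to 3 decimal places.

0.194

Conditional on each supplier, P(X = 3): 1: 0.37007; 2: 0.0597214; 3: 0.104401.
By total probability, P(X = 3) = 0.36·0.37007 + 0.14·0.0597214 + 0.5·0.104401 = 0.193787.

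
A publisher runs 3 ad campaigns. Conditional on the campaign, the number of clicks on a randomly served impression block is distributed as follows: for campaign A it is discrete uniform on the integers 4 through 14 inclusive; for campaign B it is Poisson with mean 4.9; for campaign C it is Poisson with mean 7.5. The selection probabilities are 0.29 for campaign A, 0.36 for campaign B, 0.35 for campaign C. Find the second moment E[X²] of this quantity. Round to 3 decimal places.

For each component E[X²] = Var + (mean)², giving A: 91; B: 28.91; C: 63.75.
Overall E[X²] = 0.29·91 + 0.36·28.91 + 0.35·63.75 = 59.1101.

59.110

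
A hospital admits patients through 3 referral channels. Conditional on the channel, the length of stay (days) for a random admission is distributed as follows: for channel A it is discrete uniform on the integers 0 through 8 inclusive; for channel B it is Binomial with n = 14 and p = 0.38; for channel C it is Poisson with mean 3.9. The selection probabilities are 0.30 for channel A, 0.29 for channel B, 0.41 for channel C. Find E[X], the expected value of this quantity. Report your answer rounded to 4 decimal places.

Component means — A: 4; B: 5.32; C: 3.9.
E[X] = 0.3·4 + 0.29·5.32 + 0.41·3.9 = 4.3418.

4.3418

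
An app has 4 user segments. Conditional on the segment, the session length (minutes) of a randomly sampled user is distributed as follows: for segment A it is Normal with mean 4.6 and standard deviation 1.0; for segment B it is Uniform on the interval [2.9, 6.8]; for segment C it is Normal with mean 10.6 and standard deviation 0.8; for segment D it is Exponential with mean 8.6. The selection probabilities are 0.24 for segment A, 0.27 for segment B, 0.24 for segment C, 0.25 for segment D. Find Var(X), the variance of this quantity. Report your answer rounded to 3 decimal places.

25.595

Per component, A: μ=4.6, E[X²]=22.16; B: μ=4.85, E[X²]=24.79; C: μ=10.6, E[X²]=113; D: μ=8.6, E[X²]=147.92.
E[X] = 0.24·4.6 + 0.27·4.85 + 0.24·10.6 + 0.25·8.6 = 7.1075.
E[X²] = 0.24·22.16 + 0.27·24.79 + 0.24·113 + 0.25·147.92 = 76.1117.
Var(X) = E[X²] − (E[X])² = 76.1117 − 50.5166 = 25.5951.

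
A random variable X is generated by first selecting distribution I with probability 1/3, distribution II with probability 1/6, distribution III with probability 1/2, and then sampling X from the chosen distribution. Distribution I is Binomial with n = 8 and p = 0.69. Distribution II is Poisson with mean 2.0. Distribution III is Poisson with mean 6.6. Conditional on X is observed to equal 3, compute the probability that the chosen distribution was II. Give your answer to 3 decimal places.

Likelihoods P(X=3 | ·): I: 0.0526676; II: 0.180447; III: 0.0651834.
Posterior ∝ prior × likelihood. Numerator for II: 0.166667·0.180447 = 0.0300745.
Normalizing constant: 0.333333·0.0526676 + 0.166667·0.180447 + 0.5·0.0651834 = 0.0802221.
P(II | observation) = 0.0300745 / 0.0802221 = 0.374891.

0.375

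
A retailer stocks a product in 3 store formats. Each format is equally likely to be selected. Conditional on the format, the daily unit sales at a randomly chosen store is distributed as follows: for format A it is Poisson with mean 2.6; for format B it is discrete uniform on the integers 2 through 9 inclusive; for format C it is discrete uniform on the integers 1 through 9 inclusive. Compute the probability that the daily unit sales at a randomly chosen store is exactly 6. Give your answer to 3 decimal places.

Conditional on each format, P(X = 6): A: 0.0318671; B: 0.125; C: 0.111111.
By total probability, P(X = 6) = 0.333333·0.0318671 + 0.333333·0.125 + 0.333333·0.111111 = 0.0893261.

0.089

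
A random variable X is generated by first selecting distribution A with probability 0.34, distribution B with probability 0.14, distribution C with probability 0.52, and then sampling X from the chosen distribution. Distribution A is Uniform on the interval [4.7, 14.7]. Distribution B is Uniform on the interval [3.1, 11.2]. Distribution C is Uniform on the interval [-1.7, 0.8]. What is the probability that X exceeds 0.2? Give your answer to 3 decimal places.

0.605

Conditional on each component, P(X > 0.2): A: 1; B: 1; C: 0.24.
By total probability, P(X > 0.2) = 0.34·1 + 0.14·1 + 0.52·0.24 = 0.6048.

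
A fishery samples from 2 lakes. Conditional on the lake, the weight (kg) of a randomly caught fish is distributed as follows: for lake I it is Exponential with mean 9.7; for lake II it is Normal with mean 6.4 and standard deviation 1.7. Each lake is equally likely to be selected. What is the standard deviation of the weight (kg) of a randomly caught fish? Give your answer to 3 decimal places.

Per component, I: μ=9.7, E[X²]=188.18; II: μ=6.4, E[X²]=43.85.
E[X] = 0.5·9.7 + 0.5·6.4 = 8.05.
E[X²] = 0.5·188.18 + 0.5·43.85 = 116.015.
Var(X) = E[X²] − (E[X])² = 116.015 − 64.8025 = 51.2125.
SD(X) = √51.2125 = 7.15629.

7.156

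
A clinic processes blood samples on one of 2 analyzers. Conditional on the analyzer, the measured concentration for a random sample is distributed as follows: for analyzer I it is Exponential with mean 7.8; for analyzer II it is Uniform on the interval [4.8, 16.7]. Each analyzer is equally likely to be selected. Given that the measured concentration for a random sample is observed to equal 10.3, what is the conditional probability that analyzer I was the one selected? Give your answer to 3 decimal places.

Likelihoods f(10.3 | ·): I: 0.0342306; II: 0.0840336.
Posterior ∝ prior × likelihood. Numerator for I: 0.5·0.0342306 = 0.0171153.
Normalizing constant: 0.5·0.0342306 + 0.5·0.0840336 = 0.0591321.
P(I | observation) = 0.0171153 / 0.0591321 = 0.289441.

0.289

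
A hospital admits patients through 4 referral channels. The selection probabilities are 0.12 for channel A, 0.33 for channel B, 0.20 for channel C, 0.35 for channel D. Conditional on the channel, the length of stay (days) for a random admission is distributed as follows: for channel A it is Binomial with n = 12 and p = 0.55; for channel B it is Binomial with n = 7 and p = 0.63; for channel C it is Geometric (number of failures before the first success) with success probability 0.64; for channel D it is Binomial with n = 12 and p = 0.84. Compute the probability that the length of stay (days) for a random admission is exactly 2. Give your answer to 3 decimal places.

Conditional on each channel, P(X = 2): A: 0.00679821; B: 0.0577975; C: 0.082944; D: 5.12038e-07.
By total probability, P(X = 2) = 0.12·0.00679821 + 0.33·0.0577975 + 0.2·0.082944 + 0.35·5.12038e-07 = 0.0364779.

0.036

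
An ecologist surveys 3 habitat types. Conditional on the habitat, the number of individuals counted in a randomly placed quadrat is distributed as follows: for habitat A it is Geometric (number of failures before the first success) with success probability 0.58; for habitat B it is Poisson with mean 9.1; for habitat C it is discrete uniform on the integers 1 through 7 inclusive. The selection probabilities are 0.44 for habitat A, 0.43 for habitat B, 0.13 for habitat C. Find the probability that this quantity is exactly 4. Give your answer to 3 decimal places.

Conditional on each habitat, P(X = 4): A: 0.0180478; B: 0.0319062; C: 0.142857.
By total probability, P(X = 4) = 0.44·0.0180478 + 0.43·0.0319062 + 0.13·0.142857 = 0.0402321.

0.040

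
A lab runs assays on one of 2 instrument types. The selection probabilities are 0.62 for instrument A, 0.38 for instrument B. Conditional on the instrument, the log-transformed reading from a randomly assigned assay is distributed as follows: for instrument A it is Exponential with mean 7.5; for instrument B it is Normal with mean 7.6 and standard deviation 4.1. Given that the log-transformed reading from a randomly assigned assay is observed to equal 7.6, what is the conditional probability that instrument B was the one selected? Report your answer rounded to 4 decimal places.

0.5520

Likelihoods f(7.6 | ·): A: 0.0484009; B: 0.097303.
Posterior ∝ prior × likelihood. Numerator for B: 0.38·0.097303 = 0.0369751.
Normalizing constant: 0.62·0.0484009 + 0.38·0.097303 = 0.0669837.
P(B | observation) = 0.0369751 / 0.0669837 = 0.552002.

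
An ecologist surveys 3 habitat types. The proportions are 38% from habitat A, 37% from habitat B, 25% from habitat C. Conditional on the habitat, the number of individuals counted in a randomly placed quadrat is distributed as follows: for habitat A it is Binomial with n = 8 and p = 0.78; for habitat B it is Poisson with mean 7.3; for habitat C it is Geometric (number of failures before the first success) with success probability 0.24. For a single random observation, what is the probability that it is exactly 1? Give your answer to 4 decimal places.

0.0475

Conditional on each habitat, P(X = 1): A: 0.000155648; B: 0.00493143; C: 0.1824.
By total probability, P(X = 1) = 0.38·0.000155648 + 0.37·0.00493143 + 0.25·0.1824 = 0.0474838.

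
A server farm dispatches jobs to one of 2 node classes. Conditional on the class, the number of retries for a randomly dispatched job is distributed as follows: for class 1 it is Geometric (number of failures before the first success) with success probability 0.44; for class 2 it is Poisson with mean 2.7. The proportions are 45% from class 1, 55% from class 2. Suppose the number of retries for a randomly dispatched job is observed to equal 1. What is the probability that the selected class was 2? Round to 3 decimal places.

0.474

Likelihoods P(X=1 | ·): 1: 0.2464; 2: 0.181455.
Posterior ∝ prior × likelihood. Numerator for 2: 0.55·0.181455 = 0.0998002.
Normalizing constant: 0.45·0.2464 + 0.55·0.181455 = 0.21068.
P(2 | observation) = 0.0998002 / 0.21068 = 0.473705.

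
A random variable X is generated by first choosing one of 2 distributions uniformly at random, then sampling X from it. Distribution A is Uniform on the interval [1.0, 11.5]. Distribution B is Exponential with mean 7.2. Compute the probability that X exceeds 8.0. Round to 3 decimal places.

0.331

Conditional on each component, P(X > 8.0): A: 0.333333; B: 0.329193.
By total probability, P(X > 8.0) = 0.5·0.333333 + 0.5·0.329193 = 0.331263.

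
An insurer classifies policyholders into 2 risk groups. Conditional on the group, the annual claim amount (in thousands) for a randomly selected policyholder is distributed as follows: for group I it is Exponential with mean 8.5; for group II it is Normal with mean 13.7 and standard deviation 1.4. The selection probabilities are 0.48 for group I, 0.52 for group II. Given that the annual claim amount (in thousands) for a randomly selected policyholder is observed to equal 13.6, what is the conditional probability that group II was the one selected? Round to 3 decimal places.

0.928

Likelihoods f(13.6 | ·): I: 0.0237525; II: 0.284233.
Posterior ∝ prior × likelihood. Numerator for II: 0.52·0.284233 = 0.147801.
Normalizing constant: 0.48·0.0237525 + 0.52·0.284233 = 0.159202.
P(II | observation) = 0.147801 / 0.159202 = 0.928385.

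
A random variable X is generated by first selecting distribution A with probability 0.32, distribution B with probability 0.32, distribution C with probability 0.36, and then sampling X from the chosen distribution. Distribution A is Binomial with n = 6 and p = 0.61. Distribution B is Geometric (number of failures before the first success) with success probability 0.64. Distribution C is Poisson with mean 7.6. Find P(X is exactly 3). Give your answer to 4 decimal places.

Conditional on each component, P(X = 3): A: 0.269286; B: 0.0298598; C: 0.0366144.
By total probability, P(X = 3) = 0.32·0.269286 + 0.32·0.0298598 + 0.36·0.0366144 = 0.108908.

0.1089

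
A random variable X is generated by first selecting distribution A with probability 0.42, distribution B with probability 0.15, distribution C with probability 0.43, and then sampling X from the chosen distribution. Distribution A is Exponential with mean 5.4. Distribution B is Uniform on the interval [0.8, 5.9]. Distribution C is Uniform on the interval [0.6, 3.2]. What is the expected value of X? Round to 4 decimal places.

3.5875

Component means — A: 5.4; B: 3.35; C: 1.9.
E[X] = 0.42·5.4 + 0.15·3.35 + 0.43·1.9 = 3.5875.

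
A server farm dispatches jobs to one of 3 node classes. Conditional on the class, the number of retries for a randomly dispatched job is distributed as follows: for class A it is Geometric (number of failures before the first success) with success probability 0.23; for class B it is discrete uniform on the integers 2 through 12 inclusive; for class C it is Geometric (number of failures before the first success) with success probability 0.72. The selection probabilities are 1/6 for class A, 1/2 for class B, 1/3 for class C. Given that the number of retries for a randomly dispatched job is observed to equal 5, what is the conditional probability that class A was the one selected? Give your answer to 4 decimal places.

Likelihoods P(X=5 | ·): A: 0.062256; B: 0.0909091; C: 0.00123915.
Posterior ∝ prior × likelihood. Numerator for A: 0.166667·0.062256 = 0.010376.
Normalizing constant: 0.166667·0.062256 + 0.5·0.0909091 + 0.333333·0.00123915 = 0.0562436.
P(A | observation) = 0.010376 / 0.0562436 = 0.184483.

0.1845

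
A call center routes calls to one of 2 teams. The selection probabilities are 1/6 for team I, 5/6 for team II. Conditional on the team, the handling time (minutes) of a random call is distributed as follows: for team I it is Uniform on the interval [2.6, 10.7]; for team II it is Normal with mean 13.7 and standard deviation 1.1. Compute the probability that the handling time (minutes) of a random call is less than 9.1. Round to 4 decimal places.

Conditional on each team, P(X < 9.1): I: 0.802469; II: 1.44594e-05.
By total probability, P(X < 9.1) = 0.166667·0.802469 + 0.833333·1.44594e-05 = 0.133757.

0.1338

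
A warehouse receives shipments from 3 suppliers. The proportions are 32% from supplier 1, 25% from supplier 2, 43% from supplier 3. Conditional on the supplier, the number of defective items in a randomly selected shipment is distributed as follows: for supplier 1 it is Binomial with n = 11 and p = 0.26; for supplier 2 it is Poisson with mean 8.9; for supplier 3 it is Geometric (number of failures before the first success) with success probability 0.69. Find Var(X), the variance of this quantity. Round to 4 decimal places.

Per component, 1: μ=2.86, E[X²]=10.296; 2: μ=8.9, E[X²]=88.11; 3: μ=0.449275, E[X²]=0.852972.
E[X] = 0.32·2.86 + 0.25·8.9 + 0.43·0.449275 = 3.33339.
E[X²] = 0.32·10.296 + 0.25·88.11 + 0.43·0.852972 = 25.689.
Var(X) = E[X²] − (E[X])² = 25.689 − 11.1115 = 14.5775.

14.5775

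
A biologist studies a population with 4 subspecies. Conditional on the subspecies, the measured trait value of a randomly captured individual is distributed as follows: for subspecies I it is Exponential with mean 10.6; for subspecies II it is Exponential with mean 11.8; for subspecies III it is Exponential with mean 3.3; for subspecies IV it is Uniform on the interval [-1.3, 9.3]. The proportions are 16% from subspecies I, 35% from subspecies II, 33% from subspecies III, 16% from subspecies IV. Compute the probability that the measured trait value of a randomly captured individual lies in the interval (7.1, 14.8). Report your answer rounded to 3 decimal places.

Conditional on each subspecies, P(7.1 < X < 14.8): I: 0.264276; II: 0.262589; III: 0.105029; IV: 0.207547.
By total probability, P(7.1 < X < 14.8) = 0.16·0.264276 + 0.35·0.262589 + 0.33·0.105029 + 0.16·0.207547 = 0.202057.

0.202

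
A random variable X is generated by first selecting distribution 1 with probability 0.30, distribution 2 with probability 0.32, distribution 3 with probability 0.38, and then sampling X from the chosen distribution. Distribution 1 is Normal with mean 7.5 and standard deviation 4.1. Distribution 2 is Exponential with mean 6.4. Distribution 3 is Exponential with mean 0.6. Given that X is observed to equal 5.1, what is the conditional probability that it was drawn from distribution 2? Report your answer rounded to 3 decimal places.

0.477

Likelihoods f(5.1 | ·): 1: 0.0819823; 2: 0.0704274; 3: 0.000339114.
Posterior ∝ prior × likelihood. Numerator for 2: 0.32·0.0704274 = 0.0225368.
Normalizing constant: 0.3·0.0819823 + 0.32·0.0704274 + 0.38·0.000339114 = 0.0472603.
P(2 | observation) = 0.0225368 / 0.0472603 = 0.476864.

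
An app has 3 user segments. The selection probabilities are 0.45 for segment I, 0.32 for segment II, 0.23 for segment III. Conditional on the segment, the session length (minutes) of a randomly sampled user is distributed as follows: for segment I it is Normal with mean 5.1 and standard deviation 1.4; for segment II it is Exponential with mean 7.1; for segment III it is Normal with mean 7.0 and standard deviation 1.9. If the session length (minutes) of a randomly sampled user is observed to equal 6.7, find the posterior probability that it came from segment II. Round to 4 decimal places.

0.1329

Likelihoods f(6.7 | ·): I: 0.148307; II: 0.0548169; III: 0.207369.
Posterior ∝ prior × likelihood. Numerator for II: 0.32·0.0548169 = 0.0175414.
Normalizing constant: 0.45·0.148307 + 0.32·0.0548169 + 0.23·0.207369 = 0.131974.
P(II | observation) = 0.0175414 / 0.131974 = 0.132915.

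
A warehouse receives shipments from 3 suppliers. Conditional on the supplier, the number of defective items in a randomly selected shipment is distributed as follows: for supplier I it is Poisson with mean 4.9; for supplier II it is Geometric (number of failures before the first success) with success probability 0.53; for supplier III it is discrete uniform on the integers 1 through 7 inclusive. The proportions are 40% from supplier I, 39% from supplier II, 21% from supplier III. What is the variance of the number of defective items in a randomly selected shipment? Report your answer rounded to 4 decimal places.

Per component, I: μ=4.9, E[X²]=28.91; II: μ=0.886792, E[X²]=2.45959; III: μ=4, E[X²]=20.
E[X] = 0.4·4.9 + 0.39·0.886792 + 0.21·4 = 3.14585.
E[X²] = 0.4·28.91 + 0.39·2.45959 + 0.21·20 = 16.7232.
Var(X) = E[X²] − (E[X])² = 16.7232 − 9.89637 = 6.82688.

6.8269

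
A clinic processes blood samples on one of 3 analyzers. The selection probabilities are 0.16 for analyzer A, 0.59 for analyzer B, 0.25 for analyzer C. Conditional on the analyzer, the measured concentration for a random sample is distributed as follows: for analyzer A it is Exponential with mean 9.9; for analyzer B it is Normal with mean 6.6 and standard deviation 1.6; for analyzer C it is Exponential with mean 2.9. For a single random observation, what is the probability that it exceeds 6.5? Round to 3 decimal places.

0.419

Conditional on each analyzer, P(X > 6.5): A: 0.518629; B: 0.524918; C: 0.106312.
By total probability, P(X > 6.5) = 0.16·0.518629 + 0.59·0.524918 + 0.25·0.106312 = 0.41926.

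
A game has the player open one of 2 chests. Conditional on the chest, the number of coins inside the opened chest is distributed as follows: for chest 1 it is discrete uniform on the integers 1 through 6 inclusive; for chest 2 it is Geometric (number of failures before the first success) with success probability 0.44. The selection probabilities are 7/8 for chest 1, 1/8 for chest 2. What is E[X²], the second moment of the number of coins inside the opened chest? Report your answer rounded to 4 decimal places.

For each component E[X²] = Var + (mean)², giving 1: 15.1667; 2: 4.5124.
Overall E[X²] = 0.875·15.1667 + 0.125·4.5124 = 13.8349.

13.8349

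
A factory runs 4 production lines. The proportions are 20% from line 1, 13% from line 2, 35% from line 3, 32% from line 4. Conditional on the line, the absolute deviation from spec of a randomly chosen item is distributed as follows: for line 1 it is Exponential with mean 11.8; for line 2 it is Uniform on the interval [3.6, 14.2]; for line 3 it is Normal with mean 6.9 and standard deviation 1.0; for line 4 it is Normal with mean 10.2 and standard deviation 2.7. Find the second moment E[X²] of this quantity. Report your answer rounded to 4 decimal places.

For each component E[X²] = Var + (mean)², giving 1: 278.48; 2: 88.5733; 3: 48.61; 4: 111.33.
Overall E[X²] = 0.2·278.48 + 0.13·88.5733 + 0.35·48.61 + 0.32·111.33 = 119.85.

119.8496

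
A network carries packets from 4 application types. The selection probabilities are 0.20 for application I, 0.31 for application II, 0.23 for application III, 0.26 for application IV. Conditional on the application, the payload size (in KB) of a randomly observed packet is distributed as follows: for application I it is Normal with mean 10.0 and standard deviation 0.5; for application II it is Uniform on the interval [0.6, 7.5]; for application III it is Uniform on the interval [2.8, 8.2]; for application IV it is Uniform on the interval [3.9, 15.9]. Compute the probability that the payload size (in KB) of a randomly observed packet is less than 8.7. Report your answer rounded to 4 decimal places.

0.6449

Conditional on each application, P(X < 8.7): I: 0.00466119; II: 1; III: 1; IV: 0.4.
By total probability, P(X < 8.7) = 0.2·0.00466119 + 0.31·1 + 0.23·1 + 0.26·0.4 = 0.644932.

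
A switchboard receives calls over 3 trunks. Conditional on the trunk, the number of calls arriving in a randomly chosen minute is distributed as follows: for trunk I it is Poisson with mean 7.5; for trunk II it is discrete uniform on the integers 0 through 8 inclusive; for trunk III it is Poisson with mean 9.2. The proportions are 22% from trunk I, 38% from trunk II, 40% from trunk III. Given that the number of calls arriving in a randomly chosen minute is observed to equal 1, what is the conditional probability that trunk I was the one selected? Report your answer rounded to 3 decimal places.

0.021

Likelihoods P(X=1 | ·): I: 0.00414813; II: 0.111111; III: 0.000929562.
Posterior ∝ prior × likelihood. Numerator for I: 0.22·0.00414813 = 0.000912589.
Normalizing constant: 0.22·0.00414813 + 0.38·0.111111 + 0.4·0.000929562 = 0.0435066.
P(I | observation) = 0.000912589 / 0.0435066 = 0.0209759.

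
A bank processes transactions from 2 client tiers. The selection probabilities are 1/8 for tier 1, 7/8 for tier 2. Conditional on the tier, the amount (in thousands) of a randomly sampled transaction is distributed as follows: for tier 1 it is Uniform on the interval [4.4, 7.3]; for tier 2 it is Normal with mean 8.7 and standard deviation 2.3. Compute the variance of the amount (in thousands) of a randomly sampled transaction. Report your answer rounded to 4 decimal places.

5.6048

Per component, 1: μ=5.85, E[X²]=34.9233; 2: μ=8.7, E[X²]=80.98.
E[X] = 0.125·5.85 + 0.875·8.7 = 8.34375.
E[X²] = 0.125·34.9233 + 0.875·80.98 = 75.2229.
Var(X) = E[X²] − (E[X])² = 75.2229 − 69.6182 = 5.60475.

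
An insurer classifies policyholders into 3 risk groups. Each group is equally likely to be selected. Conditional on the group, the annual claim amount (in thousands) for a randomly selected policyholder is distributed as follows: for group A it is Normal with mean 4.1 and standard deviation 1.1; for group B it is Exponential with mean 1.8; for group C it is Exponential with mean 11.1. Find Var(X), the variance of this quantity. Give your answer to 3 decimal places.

Per component, A: μ=4.1, E[X²]=18.02; B: μ=1.8, E[X²]=6.48; C: μ=11.1, E[X²]=246.42.
E[X] = 0.333333·4.1 + 0.333333·1.8 + 0.333333·11.1 = 5.66667.
E[X²] = 0.333333·18.02 + 0.333333·6.48 + 0.333333·246.42 = 90.3067.
Var(X) = E[X²] − (E[X])² = 90.3067 − 32.1111 = 58.1956.

58.196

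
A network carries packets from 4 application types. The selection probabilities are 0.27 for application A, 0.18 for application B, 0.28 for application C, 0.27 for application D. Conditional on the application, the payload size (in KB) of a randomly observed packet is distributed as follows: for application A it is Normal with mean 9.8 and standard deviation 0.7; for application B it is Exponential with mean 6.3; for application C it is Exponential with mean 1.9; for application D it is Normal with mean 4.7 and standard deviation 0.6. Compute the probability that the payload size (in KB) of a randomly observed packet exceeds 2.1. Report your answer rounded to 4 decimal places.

Conditional on each application, P(X > 2.1): A: 1; B: 0.716531; C: 0.331124; D: 0.999993.
By total probability, P(X > 2.1) = 0.27·1 + 0.18·0.716531 + 0.28·0.331124 + 0.27·0.999993 = 0.761688.

0.7617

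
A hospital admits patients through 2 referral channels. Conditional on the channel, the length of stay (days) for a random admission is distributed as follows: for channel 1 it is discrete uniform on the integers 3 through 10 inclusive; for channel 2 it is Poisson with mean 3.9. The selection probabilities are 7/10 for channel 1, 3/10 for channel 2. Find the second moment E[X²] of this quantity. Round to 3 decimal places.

38.983

For each component E[X²] = Var + (mean)², giving 1: 47.5; 2: 19.11.
Overall E[X²] = 0.7·47.5 + 0.3·19.11 = 38.983.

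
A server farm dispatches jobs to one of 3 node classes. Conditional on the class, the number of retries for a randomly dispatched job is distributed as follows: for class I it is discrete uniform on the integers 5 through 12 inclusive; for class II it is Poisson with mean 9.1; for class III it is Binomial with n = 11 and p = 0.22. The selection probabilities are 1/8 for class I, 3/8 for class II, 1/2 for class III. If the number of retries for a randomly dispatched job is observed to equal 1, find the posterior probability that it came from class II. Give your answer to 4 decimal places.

Likelihoods P(X=1 | ·): I: 0; II: 0.00101616; III: 0.201726.
Posterior ∝ prior × likelihood. Numerator for II: 0.375·0.00101616 = 0.00038106.
Normalizing constant: 0.125·0 + 0.375·0.00101616 + 0.5·0.201726 = 0.101244.
P(II | observation) = 0.00038106 / 0.101244 = 0.00376378.

0.0038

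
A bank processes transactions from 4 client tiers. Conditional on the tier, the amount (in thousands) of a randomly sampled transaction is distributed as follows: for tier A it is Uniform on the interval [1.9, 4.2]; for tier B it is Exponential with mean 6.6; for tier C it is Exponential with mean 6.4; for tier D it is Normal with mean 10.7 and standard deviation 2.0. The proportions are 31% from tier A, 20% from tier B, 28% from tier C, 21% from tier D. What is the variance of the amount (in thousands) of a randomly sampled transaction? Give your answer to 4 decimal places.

Per component, A: μ=3.05, E[X²]=9.74333; B: μ=6.6, E[X²]=87.12; C: μ=6.4, E[X²]=81.92; D: μ=10.7, E[X²]=118.49.
E[X] = 0.31·3.05 + 0.2·6.6 + 0.28·6.4 + 0.21·10.7 = 6.3045.
E[X²] = 0.31·9.74333 + 0.2·87.12 + 0.28·81.92 + 0.21·118.49 = 68.2649.
Var(X) = E[X²] − (E[X])² = 68.2649 − 39.7467 = 28.5182.

28.5182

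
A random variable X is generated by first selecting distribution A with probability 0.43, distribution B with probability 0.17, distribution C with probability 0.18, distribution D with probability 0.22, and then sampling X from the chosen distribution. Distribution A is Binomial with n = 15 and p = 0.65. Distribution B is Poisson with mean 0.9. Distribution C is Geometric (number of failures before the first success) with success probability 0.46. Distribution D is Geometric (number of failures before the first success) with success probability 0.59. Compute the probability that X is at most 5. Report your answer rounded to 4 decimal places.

0.5698

Conditional on each component, P(X ≤ 5): A: 0.0124432; B: 0.999657; C: 0.975205; D: 0.99525.
By total probability, P(X ≤ 5) = 0.43·0.0124432 + 0.17·0.999657 + 0.18·0.975205 + 0.22·0.99525 = 0.569784.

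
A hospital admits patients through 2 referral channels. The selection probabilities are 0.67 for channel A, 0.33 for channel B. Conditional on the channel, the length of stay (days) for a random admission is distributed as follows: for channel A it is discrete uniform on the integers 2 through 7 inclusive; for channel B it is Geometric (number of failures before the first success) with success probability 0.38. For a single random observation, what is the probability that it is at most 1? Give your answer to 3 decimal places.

Conditional on each channel, P(X ≤ 1): A: 0; B: 0.6156.
By total probability, P(X ≤ 1) = 0.67·0 + 0.33·0.6156 = 0.203148.

0.203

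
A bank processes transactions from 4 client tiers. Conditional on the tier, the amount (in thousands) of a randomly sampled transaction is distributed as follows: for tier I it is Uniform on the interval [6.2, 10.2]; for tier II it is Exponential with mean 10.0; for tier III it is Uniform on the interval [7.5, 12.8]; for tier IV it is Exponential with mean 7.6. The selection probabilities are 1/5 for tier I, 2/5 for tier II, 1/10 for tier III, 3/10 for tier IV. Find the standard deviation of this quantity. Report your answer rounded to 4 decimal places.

7.6859

Per component, I: μ=8.2, E[X²]=68.5733; II: μ=10, E[X²]=200; III: μ=10.15, E[X²]=105.363; IV: μ=7.6, E[X²]=115.52.
E[X] = 0.2·8.2 + 0.4·10 + 0.1·10.15 + 0.3·7.6 = 8.935.
E[X²] = 0.2·68.5733 + 0.4·200 + 0.1·105.363 + 0.3·115.52 = 138.907.
Var(X) = E[X²] − (E[X])² = 138.907 − 79.8342 = 59.0728.
SD(X) = √59.0728 = 7.68588.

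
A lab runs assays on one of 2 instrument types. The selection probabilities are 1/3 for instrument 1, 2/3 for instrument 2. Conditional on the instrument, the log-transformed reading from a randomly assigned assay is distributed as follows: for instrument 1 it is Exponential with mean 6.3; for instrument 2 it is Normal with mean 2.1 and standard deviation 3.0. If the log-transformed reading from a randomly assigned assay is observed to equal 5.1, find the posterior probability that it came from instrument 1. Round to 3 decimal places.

Likelihoods f(5.1 | ·): 1: 0.070646; 2: 0.0806569.
Posterior ∝ prior × likelihood. Numerator for 1: 0.333333·0.070646 = 0.0235487.
Normalizing constant: 0.333333·0.070646 + 0.666667·0.0806569 = 0.0773199.
P(1 | observation) = 0.0235487 / 0.0773199 = 0.304561.

0.305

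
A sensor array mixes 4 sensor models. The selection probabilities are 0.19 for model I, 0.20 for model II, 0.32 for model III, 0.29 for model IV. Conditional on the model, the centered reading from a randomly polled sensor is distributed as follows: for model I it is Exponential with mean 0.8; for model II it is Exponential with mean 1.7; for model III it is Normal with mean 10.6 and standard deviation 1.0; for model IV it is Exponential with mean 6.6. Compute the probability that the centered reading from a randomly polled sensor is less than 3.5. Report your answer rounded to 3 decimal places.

Conditional on each model, P(X < 3.5): I: 0.987412; II: 0.872396; III: 6.23779e-13; IV: 0.411573.
By total probability, P(X < 3.5) = 0.19·0.987412 + 0.2·0.872396 + 0.32·6.23779e-13 + 0.29·0.411573 = 0.481444.

0.481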